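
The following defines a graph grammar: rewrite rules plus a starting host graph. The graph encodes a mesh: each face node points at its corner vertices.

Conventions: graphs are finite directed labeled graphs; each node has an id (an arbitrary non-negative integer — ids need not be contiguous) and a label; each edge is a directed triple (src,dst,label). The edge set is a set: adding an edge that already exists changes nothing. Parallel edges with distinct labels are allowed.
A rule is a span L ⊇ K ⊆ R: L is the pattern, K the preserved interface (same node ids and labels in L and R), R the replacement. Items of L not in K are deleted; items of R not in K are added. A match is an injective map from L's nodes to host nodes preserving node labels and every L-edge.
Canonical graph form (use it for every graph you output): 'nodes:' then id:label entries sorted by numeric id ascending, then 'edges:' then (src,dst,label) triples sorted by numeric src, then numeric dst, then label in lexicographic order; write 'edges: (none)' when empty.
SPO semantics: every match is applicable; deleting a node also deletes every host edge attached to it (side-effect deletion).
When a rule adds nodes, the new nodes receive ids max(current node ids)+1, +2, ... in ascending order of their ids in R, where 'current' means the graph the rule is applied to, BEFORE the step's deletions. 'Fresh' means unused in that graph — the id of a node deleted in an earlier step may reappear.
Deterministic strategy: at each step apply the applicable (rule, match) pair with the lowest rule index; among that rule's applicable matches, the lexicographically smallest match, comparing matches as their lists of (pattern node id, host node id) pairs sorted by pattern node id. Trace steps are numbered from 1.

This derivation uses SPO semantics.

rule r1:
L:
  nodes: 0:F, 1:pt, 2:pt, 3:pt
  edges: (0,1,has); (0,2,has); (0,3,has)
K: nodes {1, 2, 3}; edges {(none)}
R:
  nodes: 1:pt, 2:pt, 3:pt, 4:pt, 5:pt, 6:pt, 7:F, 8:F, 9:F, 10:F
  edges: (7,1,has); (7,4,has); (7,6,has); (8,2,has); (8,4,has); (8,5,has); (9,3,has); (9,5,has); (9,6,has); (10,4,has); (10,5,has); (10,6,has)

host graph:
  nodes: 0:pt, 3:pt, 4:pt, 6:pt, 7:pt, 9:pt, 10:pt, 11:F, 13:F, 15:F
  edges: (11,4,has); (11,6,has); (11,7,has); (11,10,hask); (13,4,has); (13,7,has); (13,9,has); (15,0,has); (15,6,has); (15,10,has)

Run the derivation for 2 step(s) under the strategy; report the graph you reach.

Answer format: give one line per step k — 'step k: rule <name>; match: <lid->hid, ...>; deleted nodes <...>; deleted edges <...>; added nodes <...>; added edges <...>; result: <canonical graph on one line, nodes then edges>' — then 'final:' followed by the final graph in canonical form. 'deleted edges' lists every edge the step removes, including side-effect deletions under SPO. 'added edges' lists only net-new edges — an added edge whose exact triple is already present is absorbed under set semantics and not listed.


step 1: rule r1; match: 0->11, 1->4, 2->6, 3->7; deleted nodes 11; deleted edges (11,4,has); (11,6,has); (11,7,has); (11,10,hask); added nodes 16, 17, 18, 19, 20, 21, 22; added edges (19,4,has); (19,16,has); (19,18,has); (20,6,has); (20,16,has); (20,17,has); (21,7,has); (21,17,has); (21,18,has); (22,16,has); (22,17,has); (22,18,has); result: nodes: 0:pt, 3:pt, 4:pt, 6:pt, 7:pt, 9:pt, 10:pt, 13:F, 15:F, 16:pt, 17:pt, 18:pt, 19:F, 20:F, 21:F, 22:F edges: (13,4,has); (13,7,has); (13,9,has); (15,0,has); (15,6,has); (15,10,has); (19,4,has); (19,16,has); (19,18,has); (20,6,has); (20,16,has); (20,17,has); (21,7,has); (21,17,has); (21,18,has); (22,16,has); (22,17,has); (22,18,has)
step 2: rule r1; match: 0->13, 1->4, 2->7, 3->9; deleted nodes 13; deleted edges (13,4,has); (13,7,has); (13,9,has); added nodes 23, 24, 25, 26, 27, 28, 29; added edges (26,4,has); (26,23,has); (26,25,has); (27,7,has); (27,23,has); (27,24,has); (28,9,has); (28,24,has); (28,25,has); (29,23,has); (29,24,has); (29,25,has); result: nodes: 0:pt, 3:pt, 4:pt, 6:pt, 7:pt, 9:pt, 10:pt, 15:F, 16:pt, 17:pt, 18:pt, 19:F, 20:F, 21:F, 22:F, 23:pt, 24:pt, 25:pt, 26:F, 27:F, 28:F, 29:F edges: (15,0,has); (15,6,has); (15,10,has); (19,4,has); (19,16,has); (19,18,has); (20,6,has); (20,16,has); (20,17,has); (21,7,has); (21,17,has); (21,18,has); (22,16,has); (22,17,has); (22,18,has); (26,4,has); (26,23,has); (26,25,has); (27,7,has); (27,23,has); (27,24,has); (28,9,has); (28,24,has); (28,25,has); (29,23,has); (29,24,has); (29,25,has)
final:
nodes: 0:pt, 3:pt, 4:pt, 6:pt, 7:pt, 9:pt, 10:pt, 15:F, 16:pt, 17:pt, 18:pt, 19:F, 20:F, 21:F, 22:F, 23:pt, 24:pt, 25:pt, 26:F, 27:F, 28:F, 29:F
edges: (15,0,has); (15,6,has); (15,10,has); (19,4,has); (19,16,has); (19,18,has); (20,6,has); (20,16,has); (20,17,has); (21,7,has); (21,17,has); (21,18,has); (22,16,has); (22,17,has); (22,18,has); (26,4,has); (26,23,has); (26,25,has); (27,7,has); (27,23,has); (27,24,has); (28,9,has); (28,24,has); (28,25,has); (29,23,has); (29,24,has); (29,25,has)


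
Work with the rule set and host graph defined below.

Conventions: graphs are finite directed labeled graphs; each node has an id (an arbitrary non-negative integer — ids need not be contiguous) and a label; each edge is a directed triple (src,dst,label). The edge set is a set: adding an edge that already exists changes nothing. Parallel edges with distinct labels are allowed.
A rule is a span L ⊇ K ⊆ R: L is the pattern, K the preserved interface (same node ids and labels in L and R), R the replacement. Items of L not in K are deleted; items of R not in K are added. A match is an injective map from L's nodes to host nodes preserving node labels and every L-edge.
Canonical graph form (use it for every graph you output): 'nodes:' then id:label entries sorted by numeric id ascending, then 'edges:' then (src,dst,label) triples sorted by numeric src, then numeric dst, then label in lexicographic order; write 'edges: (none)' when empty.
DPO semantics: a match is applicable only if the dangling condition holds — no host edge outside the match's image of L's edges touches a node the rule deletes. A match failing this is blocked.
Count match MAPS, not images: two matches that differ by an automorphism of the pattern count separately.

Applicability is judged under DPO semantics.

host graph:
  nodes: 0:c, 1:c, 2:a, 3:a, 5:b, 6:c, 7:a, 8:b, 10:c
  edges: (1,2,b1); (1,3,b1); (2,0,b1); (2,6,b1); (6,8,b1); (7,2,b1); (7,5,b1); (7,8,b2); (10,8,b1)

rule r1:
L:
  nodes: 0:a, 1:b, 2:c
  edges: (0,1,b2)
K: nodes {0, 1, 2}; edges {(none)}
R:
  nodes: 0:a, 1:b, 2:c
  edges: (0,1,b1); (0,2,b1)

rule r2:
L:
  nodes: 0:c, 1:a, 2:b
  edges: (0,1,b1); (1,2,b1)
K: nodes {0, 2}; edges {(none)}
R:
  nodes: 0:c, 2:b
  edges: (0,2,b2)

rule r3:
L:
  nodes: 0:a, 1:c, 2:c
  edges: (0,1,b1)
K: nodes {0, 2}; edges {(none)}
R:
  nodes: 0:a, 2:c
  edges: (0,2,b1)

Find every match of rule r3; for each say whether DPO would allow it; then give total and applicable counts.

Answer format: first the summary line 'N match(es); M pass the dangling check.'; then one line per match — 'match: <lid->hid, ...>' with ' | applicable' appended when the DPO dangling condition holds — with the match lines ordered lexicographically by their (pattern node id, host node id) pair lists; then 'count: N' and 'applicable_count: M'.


6 match(es); 3 pass the dangling check.
match: 0->2, 1->0, 2->1 | applicable
match: 0->2, 1->0, 2->6 | applicable
match: 0->2, 1->0, 2->10 | applicable
match: 0->2, 1->6, 2->0
match: 0->2, 1->6, 2->1
match: 0->2, 1->6, 2->10
count: 6
applicable_count: 3


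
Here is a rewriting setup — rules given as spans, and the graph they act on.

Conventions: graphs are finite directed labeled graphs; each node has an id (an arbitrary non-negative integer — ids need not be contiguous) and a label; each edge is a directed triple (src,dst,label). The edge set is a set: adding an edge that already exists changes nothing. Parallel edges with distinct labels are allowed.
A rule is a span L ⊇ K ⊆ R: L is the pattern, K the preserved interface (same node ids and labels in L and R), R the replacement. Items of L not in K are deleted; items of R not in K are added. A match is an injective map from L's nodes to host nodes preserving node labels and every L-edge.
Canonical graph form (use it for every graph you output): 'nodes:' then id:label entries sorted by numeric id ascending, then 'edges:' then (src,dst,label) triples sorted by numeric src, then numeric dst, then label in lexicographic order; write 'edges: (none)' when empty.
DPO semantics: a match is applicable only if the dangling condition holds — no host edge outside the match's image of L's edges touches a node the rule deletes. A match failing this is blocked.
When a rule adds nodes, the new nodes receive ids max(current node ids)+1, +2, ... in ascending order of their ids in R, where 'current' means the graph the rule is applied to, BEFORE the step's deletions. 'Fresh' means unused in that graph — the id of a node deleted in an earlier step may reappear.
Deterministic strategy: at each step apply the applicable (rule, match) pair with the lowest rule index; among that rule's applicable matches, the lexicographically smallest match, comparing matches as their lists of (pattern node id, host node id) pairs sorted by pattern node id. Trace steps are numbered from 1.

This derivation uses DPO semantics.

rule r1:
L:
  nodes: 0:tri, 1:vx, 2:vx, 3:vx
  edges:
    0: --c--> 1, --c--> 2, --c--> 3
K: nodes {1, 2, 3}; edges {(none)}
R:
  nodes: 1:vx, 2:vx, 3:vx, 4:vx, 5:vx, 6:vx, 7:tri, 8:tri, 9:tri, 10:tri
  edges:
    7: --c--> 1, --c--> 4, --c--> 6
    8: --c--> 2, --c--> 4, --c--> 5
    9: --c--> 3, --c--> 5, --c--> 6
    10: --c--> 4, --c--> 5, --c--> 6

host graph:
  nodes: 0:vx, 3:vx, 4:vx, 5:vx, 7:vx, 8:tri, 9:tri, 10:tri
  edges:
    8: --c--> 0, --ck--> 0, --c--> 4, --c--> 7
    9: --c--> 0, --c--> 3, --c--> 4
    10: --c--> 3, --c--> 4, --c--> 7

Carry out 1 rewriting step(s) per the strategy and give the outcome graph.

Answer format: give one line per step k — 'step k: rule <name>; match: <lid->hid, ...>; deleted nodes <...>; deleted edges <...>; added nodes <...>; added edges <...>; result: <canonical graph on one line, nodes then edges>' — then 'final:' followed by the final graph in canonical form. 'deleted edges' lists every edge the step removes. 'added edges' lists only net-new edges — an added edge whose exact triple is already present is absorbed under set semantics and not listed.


step 1: rule r1; match: 0->9, 1->0, 2->3, 3->4; deleted nodes 9; deleted edges (9,0,c); (9,3,c); (9,4,c); added nodes 11, 12, 13, 14, 15, 16, 17; added edges (14,0,c); (14,11,c); (14,13,c); (15,3,c); (15,11,c); (15,12,c); (16,4,c); (16,12,c); (16,13,c); (17,11,c); (17,12,c); (17,13,c); result: nodes: 0:vx, 3:vx, 4:vx, 5:vx, 7:vx, 8:tri, 10:tri, 11:vx, 12:vx, 13:vx, 14:tri, 15:tri, 16:tri, 17:tri edges: (8,0,c); (8,0,ck); (8,4,c); (8,7,c); (10,3,c); (10,4,c); (10,7,c); (14,0,c); (14,11,c); (14,13,c); (15,3,c); (15,11,c); (15,12,c); (16,4,c); (16,12,c); (16,13,c); (17,11,c); (17,12,c); (17,13,c)
final:
nodes: 0:vx, 3:vx, 4:vx, 5:vx, 7:vx, 8:tri, 10:tri, 11:vx, 12:vx, 13:vx, 14:tri, 15:tri, 16:tri, 17:tri
edges: (8,0,c); (8,0,ck); (8,4,c); (8,7,c); (10,3,c); (10,4,c); (10,7,c); (14,0,c); (14,11,c); (14,13,c); (15,3,c); (15,11,c); (15,12,c); (16,4,c); (16,12,c); (16,13,c); (17,11,c); (17,12,c); (17,13,c)


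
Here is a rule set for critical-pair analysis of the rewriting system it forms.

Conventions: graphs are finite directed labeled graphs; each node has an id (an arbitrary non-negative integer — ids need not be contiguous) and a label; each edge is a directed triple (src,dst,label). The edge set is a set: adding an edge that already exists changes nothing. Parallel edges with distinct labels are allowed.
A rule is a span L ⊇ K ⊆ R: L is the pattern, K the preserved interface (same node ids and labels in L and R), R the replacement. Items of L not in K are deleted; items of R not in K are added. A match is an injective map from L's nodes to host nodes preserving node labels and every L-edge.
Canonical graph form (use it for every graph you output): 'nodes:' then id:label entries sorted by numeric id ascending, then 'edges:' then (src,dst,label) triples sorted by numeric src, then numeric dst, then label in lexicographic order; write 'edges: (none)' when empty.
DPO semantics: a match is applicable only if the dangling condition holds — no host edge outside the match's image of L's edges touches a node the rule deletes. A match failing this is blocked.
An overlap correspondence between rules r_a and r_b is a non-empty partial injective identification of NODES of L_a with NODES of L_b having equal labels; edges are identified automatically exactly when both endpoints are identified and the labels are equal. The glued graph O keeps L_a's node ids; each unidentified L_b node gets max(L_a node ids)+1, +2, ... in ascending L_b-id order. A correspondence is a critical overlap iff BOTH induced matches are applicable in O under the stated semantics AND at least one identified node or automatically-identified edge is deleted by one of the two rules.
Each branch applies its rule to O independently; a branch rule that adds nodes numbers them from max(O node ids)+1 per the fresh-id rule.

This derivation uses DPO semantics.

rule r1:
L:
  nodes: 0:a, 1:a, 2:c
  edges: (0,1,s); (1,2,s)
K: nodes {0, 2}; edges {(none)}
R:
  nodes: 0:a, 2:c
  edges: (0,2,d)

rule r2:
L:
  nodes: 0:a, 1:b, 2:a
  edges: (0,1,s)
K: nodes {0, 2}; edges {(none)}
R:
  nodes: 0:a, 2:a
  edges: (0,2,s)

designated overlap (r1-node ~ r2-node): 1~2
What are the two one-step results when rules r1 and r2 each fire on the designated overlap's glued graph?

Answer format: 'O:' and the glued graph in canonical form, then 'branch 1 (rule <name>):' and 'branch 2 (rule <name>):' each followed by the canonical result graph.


O:
nodes: 0:a, 1:a, 2:c, 3:a, 4:b
edges: (0,1,s); (1,2,s); (3,4,s)
branch 1 (rule r1):
nodes: 0:a, 2:c, 3:a, 4:b
edges: (0,2,d); (3,4,s)
branch 2 (rule r2):
nodes: 0:a, 1:a, 2:c, 3:a
edges: (0,1,s); (1,2,s); (3,1,s)


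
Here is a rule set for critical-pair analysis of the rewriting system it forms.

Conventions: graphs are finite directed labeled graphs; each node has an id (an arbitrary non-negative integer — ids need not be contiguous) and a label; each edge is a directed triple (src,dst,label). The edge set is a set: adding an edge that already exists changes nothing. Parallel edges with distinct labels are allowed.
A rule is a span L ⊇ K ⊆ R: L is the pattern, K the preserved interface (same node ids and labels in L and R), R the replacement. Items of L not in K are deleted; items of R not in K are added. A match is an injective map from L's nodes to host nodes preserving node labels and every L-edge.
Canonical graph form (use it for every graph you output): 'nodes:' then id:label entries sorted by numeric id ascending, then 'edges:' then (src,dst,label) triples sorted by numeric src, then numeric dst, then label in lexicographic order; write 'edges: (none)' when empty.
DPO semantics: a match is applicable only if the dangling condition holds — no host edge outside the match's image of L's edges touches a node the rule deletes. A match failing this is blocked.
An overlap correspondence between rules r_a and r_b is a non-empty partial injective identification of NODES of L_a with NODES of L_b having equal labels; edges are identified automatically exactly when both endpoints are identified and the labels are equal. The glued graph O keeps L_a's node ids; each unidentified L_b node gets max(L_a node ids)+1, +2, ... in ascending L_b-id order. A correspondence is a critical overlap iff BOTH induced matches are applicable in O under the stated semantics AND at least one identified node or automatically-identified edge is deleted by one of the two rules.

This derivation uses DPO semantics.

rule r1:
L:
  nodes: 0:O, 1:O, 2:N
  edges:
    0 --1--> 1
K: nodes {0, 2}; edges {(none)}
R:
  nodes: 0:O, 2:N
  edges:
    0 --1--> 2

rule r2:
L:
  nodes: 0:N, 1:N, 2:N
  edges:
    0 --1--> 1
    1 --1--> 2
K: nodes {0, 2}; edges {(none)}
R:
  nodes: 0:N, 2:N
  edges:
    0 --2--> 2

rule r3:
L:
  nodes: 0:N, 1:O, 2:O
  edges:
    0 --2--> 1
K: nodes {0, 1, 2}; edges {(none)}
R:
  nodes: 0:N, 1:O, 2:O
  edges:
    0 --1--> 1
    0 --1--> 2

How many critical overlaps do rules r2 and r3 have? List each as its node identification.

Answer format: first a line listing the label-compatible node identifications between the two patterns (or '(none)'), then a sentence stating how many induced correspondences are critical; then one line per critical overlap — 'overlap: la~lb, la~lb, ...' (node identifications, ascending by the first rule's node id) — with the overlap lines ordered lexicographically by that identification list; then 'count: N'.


label-compatible node identifications between L(r2) and L(r3): 0~0, 1~0, 2~0
0 of the induced correspondences are critical overlaps of r2 and r3.
count: 0


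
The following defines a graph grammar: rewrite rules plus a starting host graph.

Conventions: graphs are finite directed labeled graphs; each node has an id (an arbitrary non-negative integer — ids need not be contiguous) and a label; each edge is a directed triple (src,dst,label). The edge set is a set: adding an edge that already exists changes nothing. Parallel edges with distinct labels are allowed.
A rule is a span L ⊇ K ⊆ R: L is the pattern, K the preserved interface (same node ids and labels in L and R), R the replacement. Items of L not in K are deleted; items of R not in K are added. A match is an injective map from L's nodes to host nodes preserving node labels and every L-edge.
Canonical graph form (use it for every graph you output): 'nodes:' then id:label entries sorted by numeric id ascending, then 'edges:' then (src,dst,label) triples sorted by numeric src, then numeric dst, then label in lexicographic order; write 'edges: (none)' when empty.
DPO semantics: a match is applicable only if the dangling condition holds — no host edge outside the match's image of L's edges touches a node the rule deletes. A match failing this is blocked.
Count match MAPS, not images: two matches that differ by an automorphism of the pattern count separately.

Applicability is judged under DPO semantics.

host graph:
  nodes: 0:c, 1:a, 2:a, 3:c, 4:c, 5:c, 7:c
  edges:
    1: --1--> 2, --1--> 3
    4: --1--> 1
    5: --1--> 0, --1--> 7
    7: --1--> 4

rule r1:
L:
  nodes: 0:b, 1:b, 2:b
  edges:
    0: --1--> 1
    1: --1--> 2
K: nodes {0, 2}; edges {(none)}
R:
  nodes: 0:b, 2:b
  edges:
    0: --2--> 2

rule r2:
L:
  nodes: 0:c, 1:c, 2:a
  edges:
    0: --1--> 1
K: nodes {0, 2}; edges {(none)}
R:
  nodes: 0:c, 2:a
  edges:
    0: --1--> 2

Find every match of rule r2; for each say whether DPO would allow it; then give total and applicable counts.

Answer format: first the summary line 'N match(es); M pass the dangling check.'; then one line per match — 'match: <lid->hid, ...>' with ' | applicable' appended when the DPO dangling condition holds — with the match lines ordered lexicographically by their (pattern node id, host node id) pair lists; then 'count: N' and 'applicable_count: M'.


6 match(es); 2 pass the dangling check.
match: 0->5, 1->0, 2->1 | applicable
match: 0->5, 1->0, 2->2 | applicable
match: 0->5, 1->7, 2->1
match: 0->5, 1->7, 2->2
match: 0->7, 1->4, 2->1
match: 0->7, 1->4, 2->2
count: 6
applicable_count: 2


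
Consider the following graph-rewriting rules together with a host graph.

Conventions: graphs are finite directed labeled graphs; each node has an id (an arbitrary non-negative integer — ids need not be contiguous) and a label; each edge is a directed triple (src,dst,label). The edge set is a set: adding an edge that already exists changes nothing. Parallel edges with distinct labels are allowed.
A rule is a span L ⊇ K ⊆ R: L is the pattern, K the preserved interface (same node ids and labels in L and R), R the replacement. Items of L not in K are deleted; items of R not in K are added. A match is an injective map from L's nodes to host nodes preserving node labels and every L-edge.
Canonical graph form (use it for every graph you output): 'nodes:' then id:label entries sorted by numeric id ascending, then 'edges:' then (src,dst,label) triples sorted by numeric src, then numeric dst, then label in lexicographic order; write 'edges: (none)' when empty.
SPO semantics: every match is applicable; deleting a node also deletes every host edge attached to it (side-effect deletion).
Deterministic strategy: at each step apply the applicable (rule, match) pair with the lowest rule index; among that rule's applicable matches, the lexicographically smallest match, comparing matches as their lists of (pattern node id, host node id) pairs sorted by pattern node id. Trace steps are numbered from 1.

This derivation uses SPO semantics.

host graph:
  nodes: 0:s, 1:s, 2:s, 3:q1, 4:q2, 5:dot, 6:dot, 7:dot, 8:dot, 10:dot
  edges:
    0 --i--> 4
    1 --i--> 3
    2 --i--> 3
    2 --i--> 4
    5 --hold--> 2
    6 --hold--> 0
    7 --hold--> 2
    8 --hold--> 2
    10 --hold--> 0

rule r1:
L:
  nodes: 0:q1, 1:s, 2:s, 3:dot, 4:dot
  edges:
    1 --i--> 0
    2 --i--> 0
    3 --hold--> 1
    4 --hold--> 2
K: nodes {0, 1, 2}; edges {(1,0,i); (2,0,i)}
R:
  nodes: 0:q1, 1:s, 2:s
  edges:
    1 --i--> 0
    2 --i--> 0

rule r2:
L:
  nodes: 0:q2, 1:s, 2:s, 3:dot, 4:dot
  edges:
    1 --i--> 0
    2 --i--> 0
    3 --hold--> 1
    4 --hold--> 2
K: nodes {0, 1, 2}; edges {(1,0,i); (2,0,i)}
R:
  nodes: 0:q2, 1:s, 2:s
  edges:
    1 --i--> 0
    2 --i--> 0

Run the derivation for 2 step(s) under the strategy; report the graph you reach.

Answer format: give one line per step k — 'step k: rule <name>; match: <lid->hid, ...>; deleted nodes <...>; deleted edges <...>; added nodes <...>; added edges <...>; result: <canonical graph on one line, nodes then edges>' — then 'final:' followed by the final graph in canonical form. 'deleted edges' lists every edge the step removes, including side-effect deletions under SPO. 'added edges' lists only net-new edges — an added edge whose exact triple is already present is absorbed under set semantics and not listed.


step 1: rule r2; match: 0->4, 1->0, 2->2, 3->6, 4->5; deleted nodes 5, 6; deleted edges (5,2,hold); (6,0,hold); added nodes (none); added edges (none); result: nodes: 0:s, 1:s, 2:s, 3:q1, 4:q2, 7:dot, 8:dot, 10:dot edges: (0,4,i); (1,3,i); (2,3,i); (2,4,i); (7,2,hold); (8,2,hold); (10,0,hold)
step 2: rule r2; match: 0->4, 1->0, 2->2, 3->10, 4->7; deleted nodes 7, 10; deleted edges (7,2,hold); (10,0,hold); added nodes (none); added edges (none); result: nodes: 0:s, 1:s, 2:s, 3:q1, 4:q2, 8:dot edges: (0,4,i); (1,3,i); (2,3,i); (2,4,i); (8,2,hold)
final:
nodes: 0:s, 1:s, 2:s, 3:q1, 4:q2, 8:dot
edges: (0,4,i); (1,3,i); (2,3,i); (2,4,i); (8,2,hold)


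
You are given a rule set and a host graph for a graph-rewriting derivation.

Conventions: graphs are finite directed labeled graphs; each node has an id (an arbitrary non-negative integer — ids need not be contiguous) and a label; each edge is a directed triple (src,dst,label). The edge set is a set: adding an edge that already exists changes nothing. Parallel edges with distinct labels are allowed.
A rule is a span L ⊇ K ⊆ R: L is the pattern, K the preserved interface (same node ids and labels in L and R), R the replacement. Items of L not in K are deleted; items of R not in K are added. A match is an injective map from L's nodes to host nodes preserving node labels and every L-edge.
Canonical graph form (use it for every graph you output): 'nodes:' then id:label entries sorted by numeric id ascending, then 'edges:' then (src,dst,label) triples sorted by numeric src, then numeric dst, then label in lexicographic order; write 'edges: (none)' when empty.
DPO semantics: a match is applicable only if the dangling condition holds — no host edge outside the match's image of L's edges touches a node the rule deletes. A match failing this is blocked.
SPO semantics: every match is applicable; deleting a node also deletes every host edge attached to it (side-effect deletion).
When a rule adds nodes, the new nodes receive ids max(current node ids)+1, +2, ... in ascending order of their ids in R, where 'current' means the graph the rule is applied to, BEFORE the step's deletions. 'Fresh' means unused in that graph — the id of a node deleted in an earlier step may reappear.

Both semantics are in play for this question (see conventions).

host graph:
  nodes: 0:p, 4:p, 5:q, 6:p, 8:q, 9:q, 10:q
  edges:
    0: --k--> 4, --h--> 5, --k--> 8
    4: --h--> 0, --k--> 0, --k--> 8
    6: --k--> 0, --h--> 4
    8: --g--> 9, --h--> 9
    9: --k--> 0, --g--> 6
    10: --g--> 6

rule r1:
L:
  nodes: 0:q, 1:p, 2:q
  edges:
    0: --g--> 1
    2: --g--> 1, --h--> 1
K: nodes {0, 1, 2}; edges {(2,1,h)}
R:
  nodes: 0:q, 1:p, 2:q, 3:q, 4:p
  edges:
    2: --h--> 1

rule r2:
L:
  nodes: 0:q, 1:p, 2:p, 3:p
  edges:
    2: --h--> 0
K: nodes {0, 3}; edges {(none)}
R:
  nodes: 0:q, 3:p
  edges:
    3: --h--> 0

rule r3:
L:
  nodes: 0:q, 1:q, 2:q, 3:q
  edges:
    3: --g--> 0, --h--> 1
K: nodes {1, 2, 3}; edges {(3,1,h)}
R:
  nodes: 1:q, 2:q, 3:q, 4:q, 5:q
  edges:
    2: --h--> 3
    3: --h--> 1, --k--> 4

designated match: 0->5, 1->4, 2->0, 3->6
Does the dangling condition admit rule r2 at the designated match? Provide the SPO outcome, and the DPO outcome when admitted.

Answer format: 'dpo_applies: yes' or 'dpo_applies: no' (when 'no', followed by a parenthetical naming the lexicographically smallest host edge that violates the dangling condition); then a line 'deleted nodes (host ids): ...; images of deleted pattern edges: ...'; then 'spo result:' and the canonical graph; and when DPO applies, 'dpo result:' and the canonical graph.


dpo_applies: no
(the rule deletes node 0, which keeps host edge (0,4,k) outside the match image — the dangling condition fails, DPO blocks; SPO proceeds and side-deletes such edges)
deleted nodes (host ids): 0, 4; images of deleted pattern edges: (0,5,h)
spo result:
nodes: 5:q, 6:p, 8:q, 9:q, 10:q
edges: (6,5,h); (8,9,g); (8,9,h); (9,6,g); (10,6,g)


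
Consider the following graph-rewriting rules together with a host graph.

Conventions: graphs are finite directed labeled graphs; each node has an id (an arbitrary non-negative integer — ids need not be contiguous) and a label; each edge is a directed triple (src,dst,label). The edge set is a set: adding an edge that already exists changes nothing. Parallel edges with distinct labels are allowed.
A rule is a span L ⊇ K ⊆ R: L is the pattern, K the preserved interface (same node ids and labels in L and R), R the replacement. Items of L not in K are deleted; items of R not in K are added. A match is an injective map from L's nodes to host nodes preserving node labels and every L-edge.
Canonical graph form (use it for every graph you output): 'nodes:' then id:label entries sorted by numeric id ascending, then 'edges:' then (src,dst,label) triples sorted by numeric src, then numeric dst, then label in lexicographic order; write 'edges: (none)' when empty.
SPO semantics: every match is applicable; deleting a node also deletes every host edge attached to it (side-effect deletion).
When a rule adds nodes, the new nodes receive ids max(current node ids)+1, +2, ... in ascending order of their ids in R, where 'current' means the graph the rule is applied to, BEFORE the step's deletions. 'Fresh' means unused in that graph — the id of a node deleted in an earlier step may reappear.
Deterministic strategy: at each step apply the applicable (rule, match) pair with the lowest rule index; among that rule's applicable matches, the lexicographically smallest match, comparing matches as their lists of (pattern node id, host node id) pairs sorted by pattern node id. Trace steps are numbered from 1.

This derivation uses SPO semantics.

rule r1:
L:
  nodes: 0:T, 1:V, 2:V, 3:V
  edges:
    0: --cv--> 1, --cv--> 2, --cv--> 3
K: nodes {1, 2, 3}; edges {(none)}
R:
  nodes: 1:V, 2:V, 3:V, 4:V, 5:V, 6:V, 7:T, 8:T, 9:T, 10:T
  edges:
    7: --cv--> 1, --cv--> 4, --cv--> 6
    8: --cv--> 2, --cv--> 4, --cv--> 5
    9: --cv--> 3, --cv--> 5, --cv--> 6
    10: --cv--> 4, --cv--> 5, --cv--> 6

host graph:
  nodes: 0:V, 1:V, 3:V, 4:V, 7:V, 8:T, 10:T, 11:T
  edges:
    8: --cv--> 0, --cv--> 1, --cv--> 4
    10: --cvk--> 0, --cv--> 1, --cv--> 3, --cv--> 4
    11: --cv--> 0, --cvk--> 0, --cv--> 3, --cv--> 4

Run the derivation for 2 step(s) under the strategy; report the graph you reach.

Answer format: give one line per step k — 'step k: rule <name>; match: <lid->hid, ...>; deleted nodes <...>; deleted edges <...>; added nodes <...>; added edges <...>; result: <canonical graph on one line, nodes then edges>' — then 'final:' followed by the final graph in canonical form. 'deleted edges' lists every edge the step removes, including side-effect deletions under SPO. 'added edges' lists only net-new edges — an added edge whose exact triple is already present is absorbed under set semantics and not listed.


step 1: rule r1; match: 0->8, 1->0, 2->1, 3->4; deleted nodes 8; deleted edges (8,0,cv); (8,1,cv); (8,4,cv); added nodes 12, 13, 14, 15, 16, 17, 18; added edges (15,0,cv); (15,12,cv); (15,14,cv); (16,1,cv); (16,12,cv); (16,13,cv); (17,4,cv); (17,13,cv); (17,14,cv); (18,12,cv); (18,13,cv); (18,14,cv); result: nodes: 0:V, 1:V, 3:V, 4:V, 7:V, 10:T, 11:T, 12:V, 13:V, 14:V, 15:T, 16:T, 17:T, 18:T edges: (10,0,cvk); (10,1,cv); (10,3,cv); (10,4,cv); (11,0,cv); (11,0,cvk); (11,3,cv); (11,4,cv); (15,0,cv); (15,12,cv); (15,14,cv); (16,1,cv); (16,12,cv); (16,13,cv); (17,4,cv); (17,13,cv); (17,14,cv); (18,12,cv); (18,13,cv); (18,14,cv)
step 2: rule r1; match: 0->10, 1->1, 2->3, 3->4; deleted nodes 10; deleted edges (10,0,cvk); (10,1,cv); (10,3,cv); (10,4,cv); added nodes 19, 20, 21, 22, 23, 24, 25; added edges (22,1,cv); (22,19,cv); (22,21,cv); (23,3,cv); (23,19,cv); (23,20,cv); (24,4,cv); (24,20,cv); (24,21,cv); (25,19,cv); (25,20,cv); (25,21,cv); result: nodes: 0:V, 1:V, 3:V, 4:V, 7:V, 11:T, 12:V, 13:V, 14:V, 15:T, 16:T, 17:T, 18:T, 19:V, 20:V, 21:V, 22:T, 23:T, 24:T, 25:T edges: (11,0,cv); (11,0,cvk); (11,3,cv); (11,4,cv); (15,0,cv); (15,12,cv); (15,14,cv); (16,1,cv); (16,12,cv); (16,13,cv); (17,4,cv); (17,13,cv); (17,14,cv); (18,12,cv); (18,13,cv); (18,14,cv); (22,1,cv); (22,19,cv); (22,21,cv); (23,3,cv); (23,19,cv); (23,20,cv); (24,4,cv); (24,20,cv); (24,21,cv); (25,19,cv); (25,20,cv); (25,21,cv)
final:
nodes: 0:V, 1:V, 3:V, 4:V, 7:V, 11:T, 12:V, 13:V, 14:V, 15:T, 16:T, 17:T, 18:T, 19:V, 20:V, 21:V, 22:T, 23:T, 24:T, 25:T
edges: (11,0,cv); (11,0,cvk); (11,3,cv); (11,4,cv); (15,0,cv); (15,12,cv); (15,14,cv); (16,1,cv); (16,12,cv); (16,13,cv); (17,4,cv); (17,13,cv); (17,14,cv); (18,12,cv); (18,13,cv); (18,14,cv); (22,1,cv); (22,19,cv); (22,21,cv); (23,3,cv); (23,19,cv); (23,20,cv); (24,4,cv); (24,20,cv); (24,21,cv); (25,19,cv); (25,20,cv); (25,21,cv)


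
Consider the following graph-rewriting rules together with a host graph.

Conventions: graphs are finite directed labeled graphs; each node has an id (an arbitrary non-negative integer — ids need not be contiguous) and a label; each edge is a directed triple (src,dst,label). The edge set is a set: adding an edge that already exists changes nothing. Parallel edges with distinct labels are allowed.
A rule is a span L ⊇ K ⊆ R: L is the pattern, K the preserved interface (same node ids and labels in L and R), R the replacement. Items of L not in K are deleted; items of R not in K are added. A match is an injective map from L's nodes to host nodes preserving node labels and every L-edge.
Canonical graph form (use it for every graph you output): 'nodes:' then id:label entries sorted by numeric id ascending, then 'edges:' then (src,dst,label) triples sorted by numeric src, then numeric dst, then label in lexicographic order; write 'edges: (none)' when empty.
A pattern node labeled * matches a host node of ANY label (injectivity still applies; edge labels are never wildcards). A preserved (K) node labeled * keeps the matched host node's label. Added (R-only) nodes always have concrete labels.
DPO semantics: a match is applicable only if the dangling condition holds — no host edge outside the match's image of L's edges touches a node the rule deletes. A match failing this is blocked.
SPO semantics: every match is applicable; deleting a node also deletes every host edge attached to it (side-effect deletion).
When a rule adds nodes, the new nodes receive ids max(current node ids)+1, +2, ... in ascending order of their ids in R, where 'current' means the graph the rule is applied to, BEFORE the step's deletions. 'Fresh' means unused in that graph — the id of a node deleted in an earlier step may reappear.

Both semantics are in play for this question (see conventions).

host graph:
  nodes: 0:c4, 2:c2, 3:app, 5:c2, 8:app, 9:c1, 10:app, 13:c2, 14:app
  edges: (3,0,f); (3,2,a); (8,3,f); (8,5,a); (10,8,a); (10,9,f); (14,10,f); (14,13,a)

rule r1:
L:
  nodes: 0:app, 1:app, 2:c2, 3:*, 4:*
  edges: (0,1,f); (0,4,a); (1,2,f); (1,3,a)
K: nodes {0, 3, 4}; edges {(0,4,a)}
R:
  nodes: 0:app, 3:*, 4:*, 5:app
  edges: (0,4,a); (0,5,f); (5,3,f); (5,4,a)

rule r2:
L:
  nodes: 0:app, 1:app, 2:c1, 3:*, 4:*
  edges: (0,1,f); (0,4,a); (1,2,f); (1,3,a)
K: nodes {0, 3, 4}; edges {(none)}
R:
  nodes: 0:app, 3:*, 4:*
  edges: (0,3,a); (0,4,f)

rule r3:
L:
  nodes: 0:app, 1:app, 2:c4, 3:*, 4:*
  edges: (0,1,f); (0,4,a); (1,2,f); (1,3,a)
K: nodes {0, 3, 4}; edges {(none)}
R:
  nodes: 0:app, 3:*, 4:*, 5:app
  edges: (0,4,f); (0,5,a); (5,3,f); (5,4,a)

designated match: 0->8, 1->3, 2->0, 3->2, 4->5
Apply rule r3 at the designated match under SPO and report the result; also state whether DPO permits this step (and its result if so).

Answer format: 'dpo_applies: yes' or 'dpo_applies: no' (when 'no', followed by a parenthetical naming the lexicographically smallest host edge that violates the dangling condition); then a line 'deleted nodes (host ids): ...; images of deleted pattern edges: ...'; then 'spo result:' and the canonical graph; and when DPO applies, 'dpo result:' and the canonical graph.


dpo_applies: yes
deleted nodes (host ids): 0, 3; images of deleted pattern edges: (3,0,f); (3,2,a); (8,3,f); (8,5,a)
spo result:
nodes: 2:c2, 5:c2, 8:app, 9:c1, 10:app, 13:c2, 14:app, 15:app
edges: (8,5,f); (8,15,a); (10,8,a); (10,9,f); (14,10,f); (14,13,a); (15,2,f); (15,5,a)
dpo result:
nodes: 2:c2, 5:c2, 8:app, 9:c1, 10:app, 13:c2, 14:app, 15:app
edges: (8,5,f); (8,15,a); (10,8,a); (10,9,f); (14,10,f); (14,13,a); (15,2,f); (15,5,a)


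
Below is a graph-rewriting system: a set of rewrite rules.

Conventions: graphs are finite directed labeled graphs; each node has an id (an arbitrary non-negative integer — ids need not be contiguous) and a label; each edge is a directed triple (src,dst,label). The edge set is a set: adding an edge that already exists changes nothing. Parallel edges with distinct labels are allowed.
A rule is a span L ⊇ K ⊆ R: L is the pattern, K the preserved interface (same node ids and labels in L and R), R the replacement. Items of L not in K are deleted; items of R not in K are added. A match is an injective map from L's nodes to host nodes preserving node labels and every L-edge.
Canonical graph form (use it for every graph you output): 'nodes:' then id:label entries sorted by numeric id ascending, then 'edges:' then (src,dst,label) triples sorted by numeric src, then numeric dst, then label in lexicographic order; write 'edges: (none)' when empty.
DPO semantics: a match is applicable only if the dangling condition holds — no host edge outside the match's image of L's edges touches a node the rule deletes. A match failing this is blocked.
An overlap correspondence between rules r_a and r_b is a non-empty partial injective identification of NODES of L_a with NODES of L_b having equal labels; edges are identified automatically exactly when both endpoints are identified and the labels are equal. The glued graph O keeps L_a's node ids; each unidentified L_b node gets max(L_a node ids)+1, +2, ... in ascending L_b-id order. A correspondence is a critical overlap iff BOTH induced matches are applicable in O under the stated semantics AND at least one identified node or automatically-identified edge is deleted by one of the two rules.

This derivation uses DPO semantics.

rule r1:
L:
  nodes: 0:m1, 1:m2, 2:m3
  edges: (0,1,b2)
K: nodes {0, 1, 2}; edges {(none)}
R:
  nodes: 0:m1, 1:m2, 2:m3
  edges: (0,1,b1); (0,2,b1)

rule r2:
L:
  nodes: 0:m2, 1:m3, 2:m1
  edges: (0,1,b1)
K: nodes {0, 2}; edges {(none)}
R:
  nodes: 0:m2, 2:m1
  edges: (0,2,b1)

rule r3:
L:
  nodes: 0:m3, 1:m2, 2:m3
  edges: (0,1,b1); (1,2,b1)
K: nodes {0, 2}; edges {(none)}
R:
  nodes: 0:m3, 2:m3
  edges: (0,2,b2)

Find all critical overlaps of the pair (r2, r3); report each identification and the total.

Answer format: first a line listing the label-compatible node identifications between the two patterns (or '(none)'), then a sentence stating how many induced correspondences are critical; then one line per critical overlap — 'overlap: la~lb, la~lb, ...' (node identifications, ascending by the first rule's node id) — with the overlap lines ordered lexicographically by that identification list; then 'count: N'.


label-compatible node identifications between L(r2) and L(r3): 0~1, 1~0, 1~2
1 of the induced correspondences is a critical overlap of r2 and r3.
overlap: 0~1, 1~2
count: 1


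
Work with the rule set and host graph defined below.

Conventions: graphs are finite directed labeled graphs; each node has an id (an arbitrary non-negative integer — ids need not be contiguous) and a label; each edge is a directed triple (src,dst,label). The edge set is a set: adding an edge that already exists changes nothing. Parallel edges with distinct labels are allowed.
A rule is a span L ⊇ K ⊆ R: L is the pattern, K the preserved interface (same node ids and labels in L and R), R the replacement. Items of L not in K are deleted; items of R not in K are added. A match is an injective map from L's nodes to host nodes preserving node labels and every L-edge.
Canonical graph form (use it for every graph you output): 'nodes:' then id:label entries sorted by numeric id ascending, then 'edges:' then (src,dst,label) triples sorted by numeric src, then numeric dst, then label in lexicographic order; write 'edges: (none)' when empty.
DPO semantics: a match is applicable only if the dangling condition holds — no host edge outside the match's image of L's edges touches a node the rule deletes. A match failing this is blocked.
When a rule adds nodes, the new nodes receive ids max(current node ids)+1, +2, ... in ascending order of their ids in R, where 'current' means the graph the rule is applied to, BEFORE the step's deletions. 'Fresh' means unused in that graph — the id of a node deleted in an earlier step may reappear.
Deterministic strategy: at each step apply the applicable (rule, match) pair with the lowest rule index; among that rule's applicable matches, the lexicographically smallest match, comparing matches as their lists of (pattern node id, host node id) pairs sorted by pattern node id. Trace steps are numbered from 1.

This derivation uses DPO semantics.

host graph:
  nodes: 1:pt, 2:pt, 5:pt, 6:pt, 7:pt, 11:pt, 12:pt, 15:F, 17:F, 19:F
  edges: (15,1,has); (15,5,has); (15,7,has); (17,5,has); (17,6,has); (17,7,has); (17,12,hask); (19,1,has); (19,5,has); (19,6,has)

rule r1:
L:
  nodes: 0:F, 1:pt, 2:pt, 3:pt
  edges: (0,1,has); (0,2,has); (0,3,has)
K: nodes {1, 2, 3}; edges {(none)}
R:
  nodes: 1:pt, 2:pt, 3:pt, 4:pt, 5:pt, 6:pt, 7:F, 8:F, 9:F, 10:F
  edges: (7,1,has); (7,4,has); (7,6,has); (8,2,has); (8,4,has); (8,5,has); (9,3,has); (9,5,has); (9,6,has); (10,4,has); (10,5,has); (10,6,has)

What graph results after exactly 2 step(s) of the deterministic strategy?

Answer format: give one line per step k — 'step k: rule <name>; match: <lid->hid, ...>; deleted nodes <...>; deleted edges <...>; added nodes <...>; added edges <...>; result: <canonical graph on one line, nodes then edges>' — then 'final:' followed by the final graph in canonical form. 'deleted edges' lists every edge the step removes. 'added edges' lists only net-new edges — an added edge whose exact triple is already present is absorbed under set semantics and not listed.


step 1: rule r1; match: 0->15, 1->1, 2->5, 3->7; deleted nodes 15; deleted edges (15,1,has); (15,5,has); (15,7,has); added nodes 20, 21, 22, 23, 24, 25, 26; added edges (23,1,has); (23,20,has); (23,22,has); (24,5,has); (24,20,has); (24,21,has); (25,7,has); (25,21,has); (25,22,has); (26,20,has); (26,21,has); (26,22,has); result: nodes: 1:pt, 2:pt, 5:pt, 6:pt, 7:pt, 11:pt, 12:pt, 17:F, 19:F, 20:pt, 21:pt, 22:pt, 23:F, 24:F, 25:F, 26:F edges: (17,5,has); (17,6,has); (17,7,has); (17,12,hask); (19,1,has); (19,5,has); (19,6,has); (23,1,has); (23,20,has); (23,22,has); (24,5,has); (24,20,has); (24,21,has); (25,7,has); (25,21,has); (25,22,has); (26,20,has); (26,21,has); (26,22,has)
step 2: rule r1; match: 0->19, 1->1, 2->5, 3->6; deleted nodes 19; deleted edges (19,1,has); (19,5,has); (19,6,has); added nodes 27, 28, 29, 30, 31, 32, 33; added edges (30,1,has); (30,27,has); (30,29,has); (31,5,has); (31,27,has); (31,28,has); (32,6,has); (32,28,has); (32,29,has); (33,27,has); (33,28,has); (33,29,has); result: nodes: 1:pt, 2:pt, 5:pt, 6:pt, 7:pt, 11:pt, 12:pt, 17:F, 20:pt, 21:pt, 22:pt, 23:F, 24:F, 25:F, 26:F, 27:pt, 28:pt, 29:pt, 30:F, 31:F, 32:F, 33:F edges: (17,5,has); (17,6,has); (17,7,has); (17,12,hask); (23,1,has); (23,20,has); (23,22,has); (24,5,has); (24,20,has); (24,21,has); (25,7,has); (25,21,has); (25,22,has); (26,20,has); (26,21,has); (26,22,has); (30,1,has); (30,27,has); (30,29,has); (31,5,has); (31,27,has); (31,28,has); (32,6,has); (32,28,has); (32,29,has); (33,27,has); (33,28,has); (33,29,has)
final:
nodes: 1:pt, 2:pt, 5:pt, 6:pt, 7:pt, 11:pt, 12:pt, 17:F, 20:pt, 21:pt, 22:pt, 23:F, 24:F, 25:F, 26:F, 27:pt, 28:pt, 29:pt, 30:F, 31:F, 32:F, 33:F
edges: (17,5,has); (17,6,has); (17,7,has); (17,12,hask); (23,1,has); (23,20,has); (23,22,has); (24,5,has); (24,20,has); (24,21,has); (25,7,has); (25,21,has); (25,22,has); (26,20,has); (26,21,has); (26,22,has); (30,1,has); (30,27,has); (30,29,has); (31,5,has); (31,27,has); (31,28,has); (32,6,has); (32,28,has); (32,29,has); (33,27,has); (33,28,has); (33,29,has)
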